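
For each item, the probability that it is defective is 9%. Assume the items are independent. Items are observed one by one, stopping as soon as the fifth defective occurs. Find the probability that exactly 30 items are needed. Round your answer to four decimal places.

0.0133

Y = trial on which the fifth success occurs; negative binomial, r=5, p=0.09.
P(Y=30) = C(29,4) · p^5 · (1−p)^25
= 23751 · 5.9049e-06 · 0.094631 = 0.013272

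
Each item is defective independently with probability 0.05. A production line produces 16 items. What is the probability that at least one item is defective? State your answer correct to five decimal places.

0.55987

P(at least one) = 1 − P(none) = 1 − (1 − 0.05)^16
= 1 − 0.4401267 = 0.5598733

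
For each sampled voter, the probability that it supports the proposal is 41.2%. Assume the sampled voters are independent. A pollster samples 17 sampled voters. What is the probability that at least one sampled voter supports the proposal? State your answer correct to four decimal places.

0.9999

P(at least one) = 1 − P(none) = 1 − (1 − 0.412)^17
= 1 − 0.000120 = 0.999880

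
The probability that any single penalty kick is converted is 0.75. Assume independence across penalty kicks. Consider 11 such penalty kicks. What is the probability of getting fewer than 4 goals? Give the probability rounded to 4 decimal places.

X ~ Binomial(11, 0.75); P(X ≤ 3) = Σ C(11,k) p^k (1−p)^(11−k) over k:
  k=0: C(11,0)·0.75^0·0.25^11 = 0.000000
  k=1: C(11,1)·0.75^1·0.25^10 = 0.000008
  k=2: C(11,2)·0.75^2·0.25^9 = 0.000118
  k=3: C(11,3)·0.75^3·0.25^8 = 0.001062
Total = 0.001188

0.0012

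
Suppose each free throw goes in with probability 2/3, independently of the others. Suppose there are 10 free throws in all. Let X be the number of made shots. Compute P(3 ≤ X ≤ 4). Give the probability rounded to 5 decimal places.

0.07316

X ~ Binomial(10, 0.666667); P(3 ≤ X ≤ 4) = Σ C(10,k) p^k (1−p)^(10−k) over k:
  k=3: C(10,3)·0.666667^3·0.333333^7 = 0.0162577
  k=4: C(10,4)·0.666667^4·0.333333^6 = 0.0569019
Total = 0.0731596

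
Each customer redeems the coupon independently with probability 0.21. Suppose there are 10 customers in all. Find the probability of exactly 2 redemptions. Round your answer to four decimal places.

0.3011

X ~ Binomial(n=10, p=0.21).
P(X=2) = C(10,2) · p^2 · (1−p)^8
= 45 · 0.0441 · 0.15171 = 0.301070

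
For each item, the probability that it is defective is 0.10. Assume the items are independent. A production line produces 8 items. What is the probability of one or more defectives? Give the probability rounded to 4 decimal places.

P(at least one) = 1 − P(none) = 1 − (1 − 0.10)^8
= 1 − 0.430467 = 0.569533

0.5695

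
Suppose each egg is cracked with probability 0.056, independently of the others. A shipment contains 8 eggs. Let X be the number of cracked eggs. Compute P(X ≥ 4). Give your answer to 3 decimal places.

X ~ Binomial(8, 0.056); P(X ≥ 4) = Σ C(8,k) p^k (1−p)^(8−k) over k:
  k=4: C(8,4)·0.056^4·0.944^4 = 0.00055
  k=5: C(8,5)·0.056^5·0.944^3 = 0.00003
  k=6: C(8,6)·0.056^6·0.944^2 = 0.00000
  k=7: C(8,7)·0.056^7·0.944^1 = 0.00000
  k=8: C(8,8)·0.056^8·0.944^0 = 0.00000
Total = 0.00057

0.001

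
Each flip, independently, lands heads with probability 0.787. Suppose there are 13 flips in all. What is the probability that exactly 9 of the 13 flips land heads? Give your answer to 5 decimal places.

0.17045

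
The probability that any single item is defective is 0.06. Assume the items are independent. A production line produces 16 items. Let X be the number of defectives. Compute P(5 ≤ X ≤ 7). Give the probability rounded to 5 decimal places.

0.00194

X ~ Binomial(16, 0.06); P(5 ≤ X ≤ 7) = Σ C(16,k) p^k (1−p)^(16−k) over k:
  k=5: C(16,5)·0.06^5·0.94^11 = 0.0017197
  k=6: C(16,6)·0.06^6·0.94^10 = 0.0002012
  k=7: C(16,7)·0.06^7·0.94^9 = 0.0000183
Total = 0.0019393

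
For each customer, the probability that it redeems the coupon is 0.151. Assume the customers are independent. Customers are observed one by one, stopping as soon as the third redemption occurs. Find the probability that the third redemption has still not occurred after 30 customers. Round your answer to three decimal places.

0.148

Needing more than 30 customers ⇔ fewer than 3 successes in the first 30. With X ~ Binomial(30, 0.151), P(Y > 30) = P(X ≤ 2).
  k=0: C(30,0)·0.151^0·0.849^30 = 0.00737
  k=1: C(30,1)·0.151^1·0.849^29 = 0.03930
  k=2: C(30,2)·0.151^2·0.849^28 = 0.10136
P(X ≤ 2) = 0.14803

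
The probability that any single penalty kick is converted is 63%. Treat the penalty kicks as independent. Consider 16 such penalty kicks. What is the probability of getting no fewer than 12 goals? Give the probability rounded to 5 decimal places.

0.23509

X ~ Binomial(16, 0.63); P(X ≥ 12) = Σ C(16,k) p^k (1−p)^(16−k) over k:
  k=12: C(16,12)·0.63^12·0.37^4 = 0.1333414
  k=13: C(16,13)·0.63^13·0.37^3 = 0.0698587
  k=14: C(16,14)·0.63^14·0.37^2 = 0.0254890
  k=15: C(16,15)·0.63^15·0.37^1 = 0.0057867
  k=16: C(16,16)·0.63^16·0.37^0 = 0.0006158
Total = 0.2350915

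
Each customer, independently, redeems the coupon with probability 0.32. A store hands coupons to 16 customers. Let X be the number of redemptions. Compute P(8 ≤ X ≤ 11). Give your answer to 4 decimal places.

X ~ Binomial(16, 0.32); P(8 ≤ X ≤ 11) = Σ C(16,k) p^k (1−p)^(16−k) over k:
  k=8: C(16,8)·0.32^8·0.68^8 = 0.064692
  k=9: C(16,9)·0.32^9·0.68^7 = 0.027061
  k=10: C(16,10)·0.32^10·0.68^6 = 0.008914
  k=11: C(16,11)·0.32^11·0.68^5 = 0.002288
Total = 0.102955

0.1030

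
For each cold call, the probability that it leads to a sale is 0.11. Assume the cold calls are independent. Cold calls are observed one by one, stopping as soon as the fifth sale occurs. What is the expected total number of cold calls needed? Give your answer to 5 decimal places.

45.45455

Y = total cold calls until the fifth success; negative binomial with r=5, p=0.11.
E[Y] = r / p = 5 / 0.11 = 45.4545455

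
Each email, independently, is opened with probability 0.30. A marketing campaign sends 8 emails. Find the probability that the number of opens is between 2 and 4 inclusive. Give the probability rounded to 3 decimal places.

X ~ Binomial(8, 0.30); P(2 ≤ X ≤ 4) = Σ C(8,k) p^k (1−p)^(8−k) over k:
  k=2: C(8,2)·0.30^2·0.70^6 = 0.29648
  k=3: C(8,3)·0.30^3·0.70^5 = 0.25412
  k=4: C(8,4)·0.30^4·0.70^4 = 0.13614
Total = 0.68673

0.687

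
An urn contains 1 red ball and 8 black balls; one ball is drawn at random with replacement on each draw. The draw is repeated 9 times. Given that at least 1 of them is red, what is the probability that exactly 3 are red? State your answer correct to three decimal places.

X ~ Binomial(9, 0.111111). Want P(X=3 | X≥1) = P(X=3) / P(X≥1).
P(X=3) = C(9,3)·0.111111^3·0.888889^6 = 0.05684
P(X≥1) = 1 − 0.34644 = 0.65356
Ratio = 0.05684 / 0.65356 = 0.08697

0.087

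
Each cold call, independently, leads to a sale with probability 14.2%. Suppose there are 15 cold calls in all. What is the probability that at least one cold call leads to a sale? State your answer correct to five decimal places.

0.89947

P(at least one) = 1 − P(none) = 1 − (1 − 0.142)^15
= 1 − 0.1005332 = 0.8994668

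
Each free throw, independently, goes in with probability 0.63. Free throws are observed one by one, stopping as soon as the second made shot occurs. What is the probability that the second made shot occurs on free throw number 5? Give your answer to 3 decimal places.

0.080

Y = trial on which the second success occurs; negative binomial, r=2, p=0.63.
P(Y=5) = C(4,1) · p^2 · (1−p)^3
= 4 · 0.3969 · 0.050653 = 0.08042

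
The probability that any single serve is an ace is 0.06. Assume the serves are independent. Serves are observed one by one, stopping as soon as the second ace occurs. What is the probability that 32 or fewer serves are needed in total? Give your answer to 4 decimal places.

0.5799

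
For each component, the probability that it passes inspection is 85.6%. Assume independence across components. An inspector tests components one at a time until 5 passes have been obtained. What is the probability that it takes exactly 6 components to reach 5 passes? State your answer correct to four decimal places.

0.3309

Y = trial on which the fifth success occurs; negative binomial, r=5, p=0.856.
P(Y=6) = C(5,4) · p^5 · (1−p)^1
= 5 · 0.45959 · 0.144 = 0.330903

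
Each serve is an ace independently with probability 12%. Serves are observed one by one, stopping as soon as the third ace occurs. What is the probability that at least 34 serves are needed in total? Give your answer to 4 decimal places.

0.2255

Needing more than 33 serves ⇔ fewer than 3 successes in the first 33. With X ~ Binomial(33, 0.12), P(Y > 33) = P(X ≤ 2).
  k=0: C(33,0)·0.12^0·0.88^33 = 0.014721
  k=1: C(33,1)·0.12^1·0.88^32 = 0.066243
  k=2: C(33,2)·0.12^2·0.88^31 = 0.144530
P(X ≤ 2) = 0.225494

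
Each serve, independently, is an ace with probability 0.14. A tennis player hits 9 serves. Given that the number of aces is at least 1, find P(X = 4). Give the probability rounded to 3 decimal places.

0.031

X ~ Binomial(9, 0.14). Want P(X=4 | X≥1) = P(X=4) / P(X≥1).
P(X=4) = C(9,4)·0.14^4·0.86^5 = 0.02277
P(X≥1) = 1 − 0.25733 = 0.74267
Ratio = 0.02277 / 0.74267 = 0.03066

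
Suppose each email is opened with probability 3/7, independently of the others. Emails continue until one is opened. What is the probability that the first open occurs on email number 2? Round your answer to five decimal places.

Geometric (trials to first success), p = 0.428571.
P(Y = 2) = (1−p)^1 · p = 0.57143 · 0.428571 = 0.2448980

0.24490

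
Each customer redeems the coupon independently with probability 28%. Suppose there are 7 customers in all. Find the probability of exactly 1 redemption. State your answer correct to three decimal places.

0.273

X ~ Binomial(n=7, p=0.28).
P(X=1) = C(7,1) · p^1 · (1−p)^6
= 7 · 0.28 · 0.13931 = 0.27306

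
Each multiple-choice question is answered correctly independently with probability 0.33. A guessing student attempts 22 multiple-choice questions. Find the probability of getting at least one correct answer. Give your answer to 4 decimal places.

P(at least one) = 1 − P(none) = 1 − (1 − 0.33)^22
= 1 − 0.000149 = 0.999851

0.9999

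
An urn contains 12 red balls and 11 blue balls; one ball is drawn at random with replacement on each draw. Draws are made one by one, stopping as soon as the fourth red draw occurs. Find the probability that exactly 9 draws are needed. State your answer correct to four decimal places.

Y = trial on which the fourth success occurs; negative binomial, r=4, p=0.521739.
P(Y=9) = C(8,3) · p^4 · (1−p)^5
= 56 · 0.074099 · 0.025022 = 0.103831

0.1038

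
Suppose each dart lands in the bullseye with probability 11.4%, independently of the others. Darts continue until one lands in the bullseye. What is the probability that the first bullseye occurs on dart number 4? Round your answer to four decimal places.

0.0793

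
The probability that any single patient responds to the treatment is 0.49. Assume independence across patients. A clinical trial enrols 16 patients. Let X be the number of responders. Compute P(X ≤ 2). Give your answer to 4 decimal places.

0.0027

X ~ Binomial(16, 0.49); P(X ≤ 2) = Σ C(16,k) p^k (1−p)^(16−k) over k:
  k=0: C(16,0)·0.49^0·0.51^16 = 0.000021
  k=1: C(16,1)·0.49^1·0.51^15 = 0.000322
  k=2: C(16,2)·0.49^2·0.51^14 = 0.002320
Total = 0.002663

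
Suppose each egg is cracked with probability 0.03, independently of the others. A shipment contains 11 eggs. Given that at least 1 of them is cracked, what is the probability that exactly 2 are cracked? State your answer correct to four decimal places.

X ~ Binomial(11, 0.03). Want P(X=2 | X≥1) = P(X=2) / P(X≥1).
P(X=2) = C(11,2)·0.03^2·0.97^9 = 0.037631
P(X≥1) = 1 − 0.715301 = 0.284699
Ratio = 0.037631 / 0.284699 = 0.132180

0.1322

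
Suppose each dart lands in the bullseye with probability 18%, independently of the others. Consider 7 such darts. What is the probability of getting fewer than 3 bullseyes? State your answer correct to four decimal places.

0.8846

X ~ Binomial(7, 0.18); P(X ≤ 2) = Σ C(7,k) p^k (1−p)^(7−k) over k:
  k=0: C(7,0)·0.18^0·0.82^7 = 0.249285
  k=1: C(7,1)·0.18^1·0.82^6 = 0.383048
  k=2: C(7,2)·0.18^2·0.82^5 = 0.252251
Total = 0.884585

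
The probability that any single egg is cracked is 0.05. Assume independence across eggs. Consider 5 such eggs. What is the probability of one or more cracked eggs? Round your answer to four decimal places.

0.2262

P(at least one) = 1 − P(none) = 1 − (1 − 0.05)^5
= 1 − 0.773781 = 0.226219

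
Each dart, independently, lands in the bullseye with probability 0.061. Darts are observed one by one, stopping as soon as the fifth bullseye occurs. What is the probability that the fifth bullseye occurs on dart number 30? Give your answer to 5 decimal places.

Y = trial on which the fifth success occurs; negative binomial, r=5, p=0.061.
P(Y=30) = C(29,4) · p^5 · (1−p)^25
= 23751 · 8.446e-07 · 0.20732 = 0.0041588

0.00416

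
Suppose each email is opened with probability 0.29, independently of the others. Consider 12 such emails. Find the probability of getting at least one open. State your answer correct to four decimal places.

P(at least one) = 1 − P(none) = 1 − (1 − 0.29)^12
= 1 − 0.016410 = 0.983590

0.9836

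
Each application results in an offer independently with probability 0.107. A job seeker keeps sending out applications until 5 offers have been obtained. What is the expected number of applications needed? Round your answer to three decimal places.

46.729

Y = total applications until the fifth success; negative binomial with r=5, p=0.107.
E[Y] = r / p = 5 / 0.107 = 46.72897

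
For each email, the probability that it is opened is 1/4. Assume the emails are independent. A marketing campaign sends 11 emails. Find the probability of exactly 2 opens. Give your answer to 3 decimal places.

X ~ Binomial(n=11, p=0.25).
P(X=2) = C(11,2) · p^2 · (1−p)^9
= 55 · 0.0625 · 0.075085 = 0.25810

0.258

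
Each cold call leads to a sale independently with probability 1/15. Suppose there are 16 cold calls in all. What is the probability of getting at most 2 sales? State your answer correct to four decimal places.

0.9135

X ~ Binomial(16, 0.066667); P(X ≤ 2) = Σ C(16,k) p^k (1−p)^(16−k) over k:
  k=0: C(16,0)·0.066667^0·0.933333^16 = 0.331580
  k=1: C(16,1)·0.066667^1·0.933333^15 = 0.378949
  k=2: C(16,2)·0.066667^2·0.933333^14 = 0.203008
Total = 0.913537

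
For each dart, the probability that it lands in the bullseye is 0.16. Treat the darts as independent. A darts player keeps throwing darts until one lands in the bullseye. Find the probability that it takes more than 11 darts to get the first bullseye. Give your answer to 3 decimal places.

Y = number of darts to the first success; geometric, p = 0.16.
P(Y > 11) = P(first 11 all fail) = (1−p)^11 = 0.14692

0.147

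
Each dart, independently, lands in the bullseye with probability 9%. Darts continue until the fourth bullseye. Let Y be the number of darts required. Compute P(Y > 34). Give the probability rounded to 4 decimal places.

Needing more than 34 darts ⇔ fewer than 4 successes in the first 34. With X ~ Binomial(34, 0.09), P(Y > 34) = P(X ≤ 3).
  k=0: C(34,0)·0.09^0·0.91^34 = 0.040496
  k=1: C(34,1)·0.09^1·0.91^33 = 0.136172
  k=2: C(34,2)·0.09^2·0.91^32 = 0.222215
  k=3: C(34,3)·0.09^3·0.91^31 = 0.234424
P(X ≤ 3) = 0.633306

0.6333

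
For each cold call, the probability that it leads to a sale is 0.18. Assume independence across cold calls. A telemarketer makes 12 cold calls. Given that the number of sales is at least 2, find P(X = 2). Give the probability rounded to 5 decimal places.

0.44256

X ~ Binomial(12, 0.18). Want P(X=2 | X≥2) = P(X=2) / P(X≥2).
P(X=2) = C(12,2)·0.18^2·0.82^10 = 0.2939189
P(X≥2) = 1 − 0.0924201 − 0.2434480 = 0.6641320
Ratio = 0.2939189 / 0.6641320 = 0.4425609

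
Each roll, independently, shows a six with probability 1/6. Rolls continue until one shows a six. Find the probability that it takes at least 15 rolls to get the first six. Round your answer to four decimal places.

0.0779

Y = number of rolls to the first success; geometric, p = 0.166667.
P(Y > 14) = P(first 14 all fail) = (1−p)^14 = 0.077887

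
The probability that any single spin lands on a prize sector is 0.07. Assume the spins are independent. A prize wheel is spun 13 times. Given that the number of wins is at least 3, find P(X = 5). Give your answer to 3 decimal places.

0.021

X ~ Binomial(13, 0.07). Want P(X=5 | X≥3) = P(X=5) / P(X≥3).
P(X=5) = C(13,5)·0.07^5·0.93^8 = 0.00121
P(X≥3) = 1 − 0.38929 − 0.38092 − 0.17203 = 0.05775
Ratio = 0.00121 / 0.05775 = 0.02096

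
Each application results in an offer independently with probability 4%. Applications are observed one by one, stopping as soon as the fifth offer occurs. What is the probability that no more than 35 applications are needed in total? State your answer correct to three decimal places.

0.012

Finishing within 35 applications ⇔ at least 5 successes in the first 35. With X ~ Binomial(35, 0.04), P(Y ≤ 35) = 1 − P(X ≤ 4).
  k=0: C(35,0)·0.04^0·0.96^35 = 0.23960
  k=1: C(35,1)·0.04^1·0.96^34 = 0.34942
  k=2: C(35,2)·0.04^2·0.96^33 = 0.24751
  k=3: C(35,3)·0.04^3·0.96^32 = 0.11344
  k=4: C(35,4)·0.04^4·0.96^31 = 0.03781
1 − 0.98779 = 0.01221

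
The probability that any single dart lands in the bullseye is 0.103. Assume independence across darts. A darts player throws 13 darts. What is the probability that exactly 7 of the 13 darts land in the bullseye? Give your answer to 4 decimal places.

0.0001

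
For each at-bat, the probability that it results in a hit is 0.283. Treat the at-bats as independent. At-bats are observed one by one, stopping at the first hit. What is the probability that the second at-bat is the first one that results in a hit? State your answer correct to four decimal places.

0.2029

Geometric (trials to first success), p = 0.283.
P(Y = 2) = (1−p)^1 · p = 0.717 · 0.283 = 0.202911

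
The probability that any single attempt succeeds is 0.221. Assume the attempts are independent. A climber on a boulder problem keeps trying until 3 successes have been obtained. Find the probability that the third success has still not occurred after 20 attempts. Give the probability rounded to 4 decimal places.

0.1488

Needing more than 20 attempts ⇔ fewer than 3 successes in the first 20. With X ~ Binomial(20, 0.221), P(Y > 20) = P(X ≤ 2).
  k=0: C(20,0)·0.221^0·0.779^20 = 0.006773
  k=1: C(20,1)·0.221^1·0.779^19 = 0.038427
  k=2: C(20,2)·0.221^2·0.779^18 = 0.103565
P(X ≤ 2) = 0.148764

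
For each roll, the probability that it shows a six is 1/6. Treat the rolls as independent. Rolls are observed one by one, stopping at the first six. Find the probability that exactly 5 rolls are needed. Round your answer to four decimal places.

Geometric (trials to first success), p = 0.166667.
P(Y = 5) = (1−p)^4 · p = 0.48225 · 0.166667 = 0.080376

0.0804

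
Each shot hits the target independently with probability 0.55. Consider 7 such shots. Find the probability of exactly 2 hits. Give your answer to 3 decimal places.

0.117

X ~ Binomial(n=7, p=0.55).
P(X=2) = C(7,2) · p^2 · (1−p)^5
= 21 · 0.3025 · 0.018453 = 0.11722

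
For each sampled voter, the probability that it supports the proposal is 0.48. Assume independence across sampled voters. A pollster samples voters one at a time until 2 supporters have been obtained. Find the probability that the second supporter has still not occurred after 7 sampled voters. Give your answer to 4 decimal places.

Needing more than 7 sampled voters ⇔ fewer than 2 successes in the first 7. With X ~ Binomial(7, 0.48), P(Y > 7) = P(X ≤ 1).
  k=0: C(7,0)·0.48^0·0.52^7 = 0.010281
  k=1: C(7,1)·0.48^1·0.52^6 = 0.066429
P(X ≤ 1) = 0.076710

0.0767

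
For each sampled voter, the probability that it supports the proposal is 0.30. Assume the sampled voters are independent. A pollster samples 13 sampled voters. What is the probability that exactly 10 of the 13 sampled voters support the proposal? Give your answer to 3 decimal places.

0.001

X ~ Binomial(n=13, p=0.30).
P(X=10) = C(13,10) · p^10 · (1−p)^3
= 286 · 5.9049e-06 · 0.343 = 0.00058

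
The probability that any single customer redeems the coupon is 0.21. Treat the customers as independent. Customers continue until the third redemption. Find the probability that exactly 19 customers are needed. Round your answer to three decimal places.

0.033

Y = trial on which the third success occurs; negative binomial, r=3, p=0.21.
P(Y=19) = C(18,2) · p^3 · (1−p)^16
= 153 · 0.009261 · 0.023016 = 0.03261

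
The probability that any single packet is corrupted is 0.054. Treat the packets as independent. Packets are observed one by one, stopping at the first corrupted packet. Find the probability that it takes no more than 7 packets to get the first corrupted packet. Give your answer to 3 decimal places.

Y = number of packets to the first success; geometric, p = 0.054.
P(Y ≤ 7) = 1 − (1−p)^7 = 1 − 0.67801 = 0.32199

0.322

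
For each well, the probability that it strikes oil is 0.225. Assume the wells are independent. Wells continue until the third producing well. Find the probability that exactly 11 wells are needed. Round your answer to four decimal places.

Y = trial on which the third success occurs; negative binomial, r=3, p=0.225.
P(Y=11) = C(10,2) · p^3 · (1−p)^8
= 45 · 0.011391 · 0.13014 = 0.066707

0.0667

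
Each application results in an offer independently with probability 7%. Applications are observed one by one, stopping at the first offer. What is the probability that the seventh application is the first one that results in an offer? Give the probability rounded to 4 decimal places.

0.0453

Geometric (trials to first success), p = 0.07.
P(Y = 7) = (1−p)^6 · p = 0.64699 · 0.07 = 0.045289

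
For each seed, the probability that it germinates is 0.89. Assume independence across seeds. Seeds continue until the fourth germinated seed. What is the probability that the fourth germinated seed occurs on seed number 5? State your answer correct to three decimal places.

0.276

Y = trial on which the fourth success occurs; negative binomial, r=4, p=0.89.
P(Y=5) = C(4,3) · p^4 · (1−p)^1
= 4 · 0.62742 · 0.11 = 0.27607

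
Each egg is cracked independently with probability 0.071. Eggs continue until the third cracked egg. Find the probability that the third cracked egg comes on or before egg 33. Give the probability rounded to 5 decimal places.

Finishing within 33 eggs ⇔ at least 3 successes in the first 33. With X ~ Binomial(33, 0.071), P(Y ≤ 33) = 1 − P(X ≤ 2).
  k=0: C(33,0)·0.071^0·0.929^33 = 0.0880073
  k=1: C(33,1)·0.071^1·0.929^32 = 0.2219602
  k=2: C(33,2)·0.071^2·0.929^31 = 0.2714174
1 − 0.5813849 = 0.4186151

0.41862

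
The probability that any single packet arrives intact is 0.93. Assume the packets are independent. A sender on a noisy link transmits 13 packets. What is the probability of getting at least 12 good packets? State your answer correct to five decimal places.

X ~ Binomial(13, 0.93); P(X ≥ 12) = Σ C(13,k) p^k (1−p)^(13−k) over k:
  k=12: C(13,12)·0.93^12·0.07^1 = 0.3809226
  k=13: C(13,13)·0.93^13·0.07^0 = 0.3892946
Total = 0.7702172

0.77022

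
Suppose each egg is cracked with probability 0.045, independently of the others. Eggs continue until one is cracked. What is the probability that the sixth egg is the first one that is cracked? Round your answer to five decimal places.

Geometric (trials to first success), p = 0.045.
P(Y = 6) = (1−p)^5 · p = 0.79436 · 0.045 = 0.0357462

0.03575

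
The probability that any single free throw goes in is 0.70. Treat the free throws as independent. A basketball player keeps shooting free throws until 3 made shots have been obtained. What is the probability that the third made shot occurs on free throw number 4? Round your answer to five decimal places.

0.30870

Y = trial on which the third success occurs; negative binomial, r=3, p=0.70.
P(Y=4) = C(3,2) · p^3 · (1−p)^1
= 3 · 0.343 · 0.3 = 0.3087000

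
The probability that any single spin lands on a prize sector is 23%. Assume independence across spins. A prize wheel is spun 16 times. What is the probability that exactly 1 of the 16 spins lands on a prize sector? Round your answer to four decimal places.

X ~ Binomial(n=16, p=0.23).
P(X=1) = C(16,1) · p^1 · (1−p)^15
= 16 · 0.23 · 0.019832 = 0.072981

0.0730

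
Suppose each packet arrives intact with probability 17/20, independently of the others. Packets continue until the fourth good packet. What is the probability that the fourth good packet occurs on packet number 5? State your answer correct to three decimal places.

0.313

Y = trial on which the fourth success occurs; negative binomial, r=4, p=0.85.
P(Y=5) = C(4,3) · p^4 · (1−p)^1
= 4 · 0.52201 · 0.15 = 0.31320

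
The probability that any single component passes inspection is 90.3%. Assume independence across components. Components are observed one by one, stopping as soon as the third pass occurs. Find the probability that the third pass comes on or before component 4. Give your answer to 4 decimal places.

0.9506

Finishing within 4 components ⇔ at least 3 successes in the first 4. With X ~ Binomial(4, 0.903), P(Y ≤ 4) = 1 − P(X ≤ 2).
  k=0: C(4,0)·0.903^0·0.097^4 = 0.000089
  k=1: C(4,1)·0.903^1·0.097^3 = 0.003297
  k=2: C(4,2)·0.903^2·0.097^2 = 0.046033
1 − 0.049418 = 0.950582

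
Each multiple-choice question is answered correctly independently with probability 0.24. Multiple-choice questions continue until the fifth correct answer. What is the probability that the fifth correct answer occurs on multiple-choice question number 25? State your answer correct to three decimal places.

Y = trial on which the fifth success occurs; negative binomial, r=5, p=0.24.
P(Y=25) = C(24,4) · p^5 · (1−p)^20
= 10626 · 0.00079626 · 0.0041331 = 0.03497

0.035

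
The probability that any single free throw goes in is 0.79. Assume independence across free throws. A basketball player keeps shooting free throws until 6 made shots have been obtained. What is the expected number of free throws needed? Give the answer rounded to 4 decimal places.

7.5949

Y = total free throws until the sixth success; negative binomial with r=6, p=0.79.
E[Y] = r / p = 6 / 0.79 = 7.594937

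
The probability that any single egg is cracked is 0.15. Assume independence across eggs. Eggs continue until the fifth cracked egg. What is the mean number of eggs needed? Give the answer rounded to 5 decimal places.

Y = total eggs until the fifth success; negative binomial with r=5, p=0.15.
E[Y] = r / p = 5 / 0.15 = 33.3333333

33.33333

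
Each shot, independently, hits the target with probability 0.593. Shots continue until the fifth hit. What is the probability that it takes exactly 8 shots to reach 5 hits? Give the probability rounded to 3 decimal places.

0.173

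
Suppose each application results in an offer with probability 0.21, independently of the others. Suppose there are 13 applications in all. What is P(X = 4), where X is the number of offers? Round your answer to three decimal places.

0.167

X ~ Binomial(n=13, p=0.21).
P(X=4) = C(13,4) · p^4 · (1−p)^9
= 715 · 0.0019448 · 0.11985 = 0.16666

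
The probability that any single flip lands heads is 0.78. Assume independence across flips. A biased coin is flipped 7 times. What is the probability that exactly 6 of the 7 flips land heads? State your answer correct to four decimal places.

0.3468

X ~ Binomial(n=7, p=0.78).
P(X=6) = C(7,6) · p^6 · (1−p)^1
= 7 · 0.2252 · 0.22 = 0.346807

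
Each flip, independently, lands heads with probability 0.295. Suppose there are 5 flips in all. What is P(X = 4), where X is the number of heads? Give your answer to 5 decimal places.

X ~ Binomial(n=5, p=0.295).
P(X=4) = C(5,4) · p^4 · (1−p)^1
= 5 · 0.0075734 · 0.705 = 0.0266961

0.02670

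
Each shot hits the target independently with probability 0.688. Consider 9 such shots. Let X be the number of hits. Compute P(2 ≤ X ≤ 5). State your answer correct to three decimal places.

0.298

X ~ Binomial(9, 0.688); P(2 ≤ X ≤ 5) = Σ C(9,k) p^k (1−p)^(9−k) over k:
  k=2: C(9,2)·0.688^2·0.312^7 = 0.00490
  k=3: C(9,3)·0.688^3·0.312^6 = 0.02523
  k=4: C(9,4)·0.688^4·0.312^5 = 0.08346
  k=5: C(9,5)·0.688^5·0.312^4 = 0.18405
Total = 0.29765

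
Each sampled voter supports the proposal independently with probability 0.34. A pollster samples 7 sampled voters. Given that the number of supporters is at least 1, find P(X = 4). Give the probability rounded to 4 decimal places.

0.1422

X ~ Binomial(7, 0.34). Want P(X=4 | X≥1) = P(X=4) / P(X≥1).
P(X=4) = C(7,4)·0.34^4·0.66^3 = 0.134467
P(X≥1) = 1 − 0.054552 = 0.945448
Ratio = 0.134467 / 0.945448 = 0.142226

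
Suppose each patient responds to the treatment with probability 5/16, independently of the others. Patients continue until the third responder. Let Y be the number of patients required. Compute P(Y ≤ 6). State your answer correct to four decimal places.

0.2792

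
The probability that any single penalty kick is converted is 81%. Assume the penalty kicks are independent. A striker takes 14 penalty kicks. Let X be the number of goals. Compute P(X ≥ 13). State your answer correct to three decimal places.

X ~ Binomial(14, 0.81); P(X ≥ 13) = Σ C(14,k) p^k (1−p)^(14−k) over k:
  k=13: C(14,13)·0.81^13·0.19^1 = 0.17186
  k=14: C(14,14)·0.81^14·0.19^0 = 0.05233
Total = 0.22420

0.224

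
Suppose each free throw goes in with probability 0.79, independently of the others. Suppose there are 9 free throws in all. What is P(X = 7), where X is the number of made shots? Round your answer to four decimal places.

X ~ Binomial(n=9, p=0.79).
P(X=7) = C(9,7) · p^7 · (1−p)^2
= 36 · 0.19204 · 0.0441 = 0.304881

0.3049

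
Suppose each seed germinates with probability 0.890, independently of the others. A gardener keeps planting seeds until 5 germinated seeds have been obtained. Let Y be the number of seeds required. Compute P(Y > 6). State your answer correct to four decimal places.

Needing more than 6 seeds ⇔ fewer than 5 successes in the first 6. With X ~ Binomial(6, 0.89), P(Y > 6) = P(X ≤ 4).
  k=0: C(6,0)·0.89^0·0.11^6 = 0.000002
  k=1: C(6,1)·0.89^1·0.11^5 = 0.000086
  k=2: C(6,2)·0.89^2·0.11^4 = 0.001740
  k=3: C(6,3)·0.89^3·0.11^3 = 0.018766
  k=4: C(6,4)·0.89^4·0.11^2 = 0.113877
P(X ≤ 4) = 0.134471

0.1345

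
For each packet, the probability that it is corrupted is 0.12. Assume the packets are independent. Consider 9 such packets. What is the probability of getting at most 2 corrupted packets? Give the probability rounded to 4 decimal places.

0.9167

X ~ Binomial(9, 0.12); P(X ≤ 2) = Σ C(9,k) p^k (1−p)^(9−k) over k:
  k=0: C(9,0)·0.12^0·0.88^9 = 0.316478
  k=1: C(9,1)·0.12^1·0.88^8 = 0.388405
  k=2: C(9,2)·0.12^2·0.88^7 = 0.211857
Total = 0.916741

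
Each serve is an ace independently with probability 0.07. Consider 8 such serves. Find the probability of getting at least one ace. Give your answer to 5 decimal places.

P(at least one) = 1 − P(none) = 1 − (1 − 0.07)^8
= 1 − 0.5595818 = 0.4404182

0.44042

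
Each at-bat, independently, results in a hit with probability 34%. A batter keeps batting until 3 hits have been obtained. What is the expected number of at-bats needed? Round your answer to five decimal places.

Y = total at-bats until the third success; negative binomial with r=3, p=0.34.
E[Y] = r / p = 3 / 0.34 = 8.8235294

8.82353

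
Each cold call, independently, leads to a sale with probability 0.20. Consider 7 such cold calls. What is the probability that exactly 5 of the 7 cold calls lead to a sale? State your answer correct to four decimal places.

X ~ Binomial(n=7, p=0.20).
P(X=5) = C(7,5) · p^5 · (1−p)^2
= 21 · 0.00032 · 0.64 = 0.004301

0.0043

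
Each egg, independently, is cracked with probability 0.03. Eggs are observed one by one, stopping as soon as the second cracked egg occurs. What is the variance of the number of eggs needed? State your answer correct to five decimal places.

Y = total eggs until the second success; negative binomial with r=2, p=0.03.
Var(Y) = r(1−p)/p² = 2·0.97 / 0.03² = 2155.5555556

2155.55556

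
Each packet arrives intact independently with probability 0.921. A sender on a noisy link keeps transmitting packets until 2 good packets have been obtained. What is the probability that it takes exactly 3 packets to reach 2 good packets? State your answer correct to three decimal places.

0.134

Y = trial on which the second success occurs; negative binomial, r=2, p=0.921.
P(Y=3) = C(2,1) · p^2 · (1−p)^1
= 2 · 0.84824 · 0.079 = 0.13402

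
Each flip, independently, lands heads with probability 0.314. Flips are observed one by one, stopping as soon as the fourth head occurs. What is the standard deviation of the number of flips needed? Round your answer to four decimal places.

Y = total flips until the fourth success; negative binomial with r=4, p=0.314.
SD(Y) = √[r(1−p)/p²] = √(27.830744) = 5.275485

5.2755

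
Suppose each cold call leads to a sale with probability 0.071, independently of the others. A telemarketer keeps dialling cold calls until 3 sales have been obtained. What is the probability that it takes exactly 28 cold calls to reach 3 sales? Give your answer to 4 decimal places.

Y = trial on which the third success occurs; negative binomial, r=3, p=0.071.
P(Y=28) = C(27,2) · p^3 · (1−p)^25
= 351 · 0.00035791 · 0.15863 = 0.019929

0.0199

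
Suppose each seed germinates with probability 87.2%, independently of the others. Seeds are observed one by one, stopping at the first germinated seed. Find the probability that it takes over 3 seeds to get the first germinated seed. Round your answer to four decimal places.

Y = number of seeds to the first success; geometric, p = 0.872.
P(Y > 3) = P(first 3 all fail) = (1−p)^3 = 0.002097

0.0021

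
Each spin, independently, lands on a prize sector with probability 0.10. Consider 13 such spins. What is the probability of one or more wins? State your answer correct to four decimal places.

P(at least one) = 1 − P(none) = 1 − (1 − 0.10)^13
= 1 − 0.254187 = 0.745813

0.7458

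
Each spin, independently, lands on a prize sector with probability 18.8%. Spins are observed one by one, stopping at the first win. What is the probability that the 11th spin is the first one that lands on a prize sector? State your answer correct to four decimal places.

0.0234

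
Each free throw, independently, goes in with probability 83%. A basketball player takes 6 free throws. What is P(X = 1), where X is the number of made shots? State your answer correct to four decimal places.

0.0007

X ~ Binomial(n=6, p=0.83).
P(X=1) = C(6,1) · p^1 · (1−p)^5
= 6 · 0.83 · 0.00014199 = 0.000707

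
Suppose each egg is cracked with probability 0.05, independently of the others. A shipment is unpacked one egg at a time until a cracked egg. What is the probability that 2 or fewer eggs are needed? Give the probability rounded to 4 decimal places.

Y = number of eggs to the first success; geometric, p = 0.05.
P(Y ≤ 2) = 1 − (1−p)^2 = 1 − 0.902500 = 0.097500

0.0975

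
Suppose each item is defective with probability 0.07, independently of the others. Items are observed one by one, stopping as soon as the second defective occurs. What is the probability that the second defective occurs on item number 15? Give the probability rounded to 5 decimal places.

0.02671

Y = trial on which the second success occurs; negative binomial, r=2, p=0.07.
P(Y=15) = C(14,1) · p^2 · (1−p)^13
= 14 · 0.0049 · 0.38929 = 0.0267056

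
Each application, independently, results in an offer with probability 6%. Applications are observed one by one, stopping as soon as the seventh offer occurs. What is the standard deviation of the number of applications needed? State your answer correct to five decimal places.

42.75252

Y = total applications until the seventh success; negative binomial with r=7, p=0.06.
SD(Y) = √[r(1−p)/p²] = √(1827.7777778) = 42.7525178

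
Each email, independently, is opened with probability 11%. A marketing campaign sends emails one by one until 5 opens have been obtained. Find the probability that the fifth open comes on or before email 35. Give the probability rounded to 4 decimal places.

Finishing within 35 emails ⇔ at least 5 successes in the first 35. With X ~ Binomial(35, 0.11), P(Y ≤ 35) = 1 − P(X ≤ 4).
  k=0: C(35,0)·0.11^0·0.89^35 = 0.016930
  k=1: C(35,1)·0.11^1·0.89^34 = 0.073235
  k=2: C(35,2)·0.11^2·0.89^33 = 0.153877
  k=3: C(35,3)·0.11^3·0.89^32 = 0.209203
  k=4: C(35,4)·0.11^4·0.89^31 = 0.206852
1 − 0.660097 = 0.339903

0.3399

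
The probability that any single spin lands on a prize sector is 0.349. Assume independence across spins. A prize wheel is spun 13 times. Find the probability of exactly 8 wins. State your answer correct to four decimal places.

X ~ Binomial(n=13, p=0.349).
P(X=8) = C(13,8) · p^8 · (1−p)^5
= 1287 · 0.00022009 · 0.11692 = 0.033120

0.0331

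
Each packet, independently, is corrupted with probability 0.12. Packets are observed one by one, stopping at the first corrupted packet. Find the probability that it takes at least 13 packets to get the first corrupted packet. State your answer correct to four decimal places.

Y = number of packets to the first success; geometric, p = 0.12.
P(Y > 12) = P(first 12 all fail) = (1−p)^12 = 0.215671

0.2157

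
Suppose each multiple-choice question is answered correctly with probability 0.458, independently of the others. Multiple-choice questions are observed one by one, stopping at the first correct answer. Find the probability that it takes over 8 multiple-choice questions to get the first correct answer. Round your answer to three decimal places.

0.007

Y = number of multiple-choice questions to the first success; geometric, p = 0.458.
P(Y > 8) = P(first 8 all fail) = (1−p)^8 = 0.00745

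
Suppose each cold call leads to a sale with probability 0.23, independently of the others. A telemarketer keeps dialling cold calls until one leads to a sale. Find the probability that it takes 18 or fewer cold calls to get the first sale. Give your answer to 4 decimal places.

Y = number of cold calls to the first success; geometric, p = 0.23.
P(Y ≤ 18) = 1 − (1−p)^18 = 1 − 0.009054 = 0.990946

0.9909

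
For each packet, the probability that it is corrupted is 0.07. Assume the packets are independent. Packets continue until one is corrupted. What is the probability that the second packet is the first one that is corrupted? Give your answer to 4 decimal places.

Geometric (trials to first success), p = 0.07.
P(Y = 2) = (1−p)^1 · p = 0.93 · 0.07 = 0.065100

0.0651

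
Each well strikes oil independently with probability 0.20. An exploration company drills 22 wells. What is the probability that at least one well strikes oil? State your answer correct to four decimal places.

0.9926

P(at least one) = 1 − P(none) = 1 − (1 − 0.20)^22
= 1 − 0.007379 = 0.992621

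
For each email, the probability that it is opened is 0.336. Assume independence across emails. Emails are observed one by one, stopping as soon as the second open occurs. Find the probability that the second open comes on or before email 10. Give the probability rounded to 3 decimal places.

0.899

Finishing within 10 emails ⇔ at least 2 successes in the first 10. With X ~ Binomial(10, 0.336), P(Y ≤ 10) = 1 − P(X ≤ 1).
  k=0: C(10,0)·0.336^0·0.664^10 = 0.01666
  k=1: C(10,1)·0.336^1·0.664^9 = 0.08430
1 − 0.10096 = 0.89904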